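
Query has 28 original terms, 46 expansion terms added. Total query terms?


Original terms: 28
Expansion terms: 46
Total = 28 + 46 = 74

74


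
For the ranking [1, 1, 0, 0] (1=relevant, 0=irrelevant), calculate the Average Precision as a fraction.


Computing P@k for each relevant position:
Position 1: relevant, P@1 = 1/1 = 1
Position 2: relevant, P@2 = 2/2 = 1
Position 3: not relevant
Position 4: not relevant
Sum of P@k = 1 + 1 = 2
AP = 2 / 2 = 1

1


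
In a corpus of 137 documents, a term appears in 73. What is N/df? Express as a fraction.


IDF ratio = N / df
= 137 / 73
= 137/73

137/73


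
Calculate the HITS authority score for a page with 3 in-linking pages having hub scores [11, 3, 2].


Authority = sum of hub scores of in-linkers
In-link 1: hub score = 11
In-link 2: hub score = 3
In-link 3: hub score = 2
Authority = 11 + 3 + 2 = 16

16


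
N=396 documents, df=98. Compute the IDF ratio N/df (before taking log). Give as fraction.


IDF ratio = N / df
= 396 / 98
= 198/49

198/49


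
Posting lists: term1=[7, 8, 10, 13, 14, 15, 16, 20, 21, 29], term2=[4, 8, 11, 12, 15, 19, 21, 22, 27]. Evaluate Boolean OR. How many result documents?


Boolean OR: find union of posting lists
term1 docs: [7, 8, 10, 13, 14, 15, 16, 20, 21, 29]
term2 docs: [4, 8, 11, 12, 15, 19, 21, 22, 27]
Union: [4, 7, 8, 10, 11, 12, 13, 14, 15, 16, 19, 20, 21, 22, 27, 29]
|union| = 16

16


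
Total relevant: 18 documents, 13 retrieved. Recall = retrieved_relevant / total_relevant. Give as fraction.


Recall = retrieved_relevant / total_relevant
= 13 / 18
= 13 / (13 + 5)
= 13/18

13/18


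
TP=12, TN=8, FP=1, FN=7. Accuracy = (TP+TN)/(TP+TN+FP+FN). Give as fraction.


Accuracy = (TP + TN) / (TP + TN + FP + FN)
TP + TN = 12 + 8 = 20
Total = 12 + 8 + 1 + 7 = 28
Accuracy = 20 / 28 = 5/7

5/7


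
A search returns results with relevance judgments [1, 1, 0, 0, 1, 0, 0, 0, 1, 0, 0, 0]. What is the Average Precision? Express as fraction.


Computing P@k for each relevant position:
Position 1: relevant, P@1 = 1/1 = 1
Position 2: relevant, P@2 = 2/2 = 1
Position 3: not relevant
Position 4: not relevant
Position 5: relevant, P@5 = 3/5 = 3/5
Position 6: not relevant
Position 7: not relevant
Position 8: not relevant
Position 9: relevant, P@9 = 4/9 = 4/9
Position 10: not relevant
Position 11: not relevant
Position 12: not relevant
Sum of P@k = 1 + 1 + 3/5 + 4/9 = 137/45
AP = 137/45 / 4 = 137/180

137/180


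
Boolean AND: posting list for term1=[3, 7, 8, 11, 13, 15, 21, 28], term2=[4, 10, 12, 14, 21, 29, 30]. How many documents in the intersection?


Boolean AND: find intersection of posting lists
term1 docs: [3, 7, 8, 11, 13, 15, 21, 28]
term2 docs: [4, 10, 12, 14, 21, 29, 30]
Intersection: [21]
|intersection| = 1

1


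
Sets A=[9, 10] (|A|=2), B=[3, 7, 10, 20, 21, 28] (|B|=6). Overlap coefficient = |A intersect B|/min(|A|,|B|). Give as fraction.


A intersect B = [10]
|A intersect B| = 1
min(|A|, |B|) = min(2, 6) = 2
Overlap = 1 / 2 = 1/2

1/2


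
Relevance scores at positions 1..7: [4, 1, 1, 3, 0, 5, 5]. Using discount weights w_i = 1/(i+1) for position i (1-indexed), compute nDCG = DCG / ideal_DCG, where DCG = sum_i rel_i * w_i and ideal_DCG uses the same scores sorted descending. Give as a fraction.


Position discount weights w_i = 1/(i+1) for i=1..7:
Weights = [1/2, 1/3, 1/4, 1/5, 1/6, 1/7, 1/8]
Actual relevance: [4, 1, 1, 3, 0, 5, 5]
DCG = 4/2 + 1/3 + 1/4 + 3/5 + 0/6 + 5/7 + 5/8 = 3799/840
Ideal relevance (sorted desc): [5, 5, 4, 3, 1, 1, 0]
Ideal DCG = 5/2 + 5/3 + 4/4 + 3/5 + 1/6 + 1/7 + 0/8 = 638/105
nDCG = DCG / ideal_DCG = 3799/840 / 638/105 = 131/176

131/176


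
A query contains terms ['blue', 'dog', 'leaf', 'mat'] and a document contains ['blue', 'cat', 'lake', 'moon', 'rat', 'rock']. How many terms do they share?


Query terms: ['blue', 'dog', 'leaf', 'mat']
Document terms: ['blue', 'cat', 'lake', 'moon', 'rat', 'rock']
Common terms: ['blue']
Overlap count = 1

1


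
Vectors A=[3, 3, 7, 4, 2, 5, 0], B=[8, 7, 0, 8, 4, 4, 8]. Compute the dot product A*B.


Dot product = sum of element-wise products
A[0]*B[0] = 3*8 = 24
A[1]*B[1] = 3*7 = 21
A[2]*B[2] = 7*0 = 0
A[3]*B[3] = 4*8 = 32
A[4]*B[4] = 2*4 = 8
A[5]*B[5] = 5*4 = 20
A[6]*B[6] = 0*8 = 0
Sum = 24 + 21 + 0 + 32 + 8 + 20 + 0 = 105

105


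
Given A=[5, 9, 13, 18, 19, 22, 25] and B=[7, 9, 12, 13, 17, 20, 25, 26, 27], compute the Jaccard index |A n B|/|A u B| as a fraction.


A intersect B = [9, 13, 25]
|A intersect B| = 3
A union B = [5, 7, 9, 12, 13, 17, 18, 19, 20, 22, 25, 26, 27]
|A union B| = 13
Jaccard = 3/13 = 3/13

3/13


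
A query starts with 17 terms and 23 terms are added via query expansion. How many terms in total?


Original terms: 17
Expansion terms: 23
Total = 17 + 23 = 40

40


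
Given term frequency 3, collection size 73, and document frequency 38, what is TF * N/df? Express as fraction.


TF * (N/df)
= 3 * (73/38)
= 3 * 73/38
= 219/38

219/38


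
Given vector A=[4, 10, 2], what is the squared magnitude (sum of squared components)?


|A|^2 = sum of squared components
A[0]^2 = 4^2 = 16
A[1]^2 = 10^2 = 100
A[2]^2 = 2^2 = 4
Sum = 16 + 100 + 4 = 120

120


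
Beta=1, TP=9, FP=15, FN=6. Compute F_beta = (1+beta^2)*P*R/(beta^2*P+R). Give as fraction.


P = TP/(TP+FP) = 9/24 = 3/8
R = TP/(TP+FN) = 9/15 = 3/5
beta^2 = 1^2 = 1
(1 + beta^2) = 2
Numerator = (1+beta^2)*P*R = 9/20
Denominator = beta^2*P + R = 3/8 + 3/5 = 39/40
F_beta = 6/13

6/13


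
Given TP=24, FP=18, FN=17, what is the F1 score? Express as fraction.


F1 = 2 * P * R / (P + R)
P = TP/(TP+FP) = 24/42 = 4/7
R = TP/(TP+FN) = 24/41 = 24/41
2 * P * R = 2 * 4/7 * 24/41 = 192/287
P + R = 4/7 + 24/41 = 332/287
F1 = 192/287 / 332/287 = 48/83

48/83


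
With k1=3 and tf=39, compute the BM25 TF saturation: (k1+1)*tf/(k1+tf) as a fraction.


BM25 TF component = (k1+1)*tf / (k1+tf)
k1 = 3, tf = 39
Numerator = (3+1)*39 = 156
Denominator = 3 + 39 = 42
= 156/42 = 26/7

26/7


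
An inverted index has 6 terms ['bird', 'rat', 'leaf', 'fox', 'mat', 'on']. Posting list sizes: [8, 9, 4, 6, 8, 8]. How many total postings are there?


Summing posting list sizes:
'bird': 8 postings
'rat': 9 postings
'leaf': 4 postings
'fox': 6 postings
'mat': 8 postings
'on': 8 postings
Total = 8 + 9 + 4 + 6 + 8 + 8 = 43

43


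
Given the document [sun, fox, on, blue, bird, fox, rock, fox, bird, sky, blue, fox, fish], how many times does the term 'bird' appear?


Document has 13 words
Scanning for 'bird':
Found at positions: [4, 8]
Count = 2

2


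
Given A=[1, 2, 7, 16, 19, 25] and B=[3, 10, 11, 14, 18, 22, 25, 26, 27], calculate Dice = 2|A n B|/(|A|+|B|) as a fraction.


A intersect B = [25]
|A intersect B| = 1
|A| = 6, |B| = 9
Dice = 2*1 / (6+9)
= 2 / 15 = 2/15

2/15


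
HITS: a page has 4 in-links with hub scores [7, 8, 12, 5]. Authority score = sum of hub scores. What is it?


Authority = sum of hub scores of in-linkers
In-link 1: hub score = 7
In-link 2: hub score = 8
In-link 3: hub score = 12
In-link 4: hub score = 5
Authority = 7 + 8 + 12 + 5 = 32

32


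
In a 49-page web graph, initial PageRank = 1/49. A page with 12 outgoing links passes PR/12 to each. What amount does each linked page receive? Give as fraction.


Initial PR = 1/49 = 1/49
Outlinks = 12
Contribution per link = PR / outlinks
= 1/49 / 12
= 1/588

1/588


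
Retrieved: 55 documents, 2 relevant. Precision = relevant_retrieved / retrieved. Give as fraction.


Precision = relevant_retrieved / total_retrieved
= 2 / 55
= 2 / (2 + 53)
= 2/55

2/55


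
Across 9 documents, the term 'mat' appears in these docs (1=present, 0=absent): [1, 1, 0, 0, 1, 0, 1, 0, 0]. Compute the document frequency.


Checking each document for 'mat':
Doc 1: present
Doc 2: present
Doc 3: absent
Doc 4: absent
Doc 5: present
Doc 6: absent
Doc 7: present
Doc 8: absent
Doc 9: absent
df = sum of presences = 1 + 1 + 0 + 0 + 1 + 0 + 1 + 0 + 0 = 4

4


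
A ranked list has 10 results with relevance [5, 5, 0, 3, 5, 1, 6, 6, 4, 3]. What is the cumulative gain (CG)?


Cumulative Gain = sum of relevance scores
Position 1: rel=5, running sum=5
Position 2: rel=5, running sum=10
Position 3: rel=0, running sum=10
Position 4: rel=3, running sum=13
Position 5: rel=5, running sum=18
Position 6: rel=1, running sum=19
Position 7: rel=6, running sum=25
Position 8: rel=6, running sum=31
Position 9: rel=4, running sum=35
Position 10: rel=3, running sum=38
CG = 38

38


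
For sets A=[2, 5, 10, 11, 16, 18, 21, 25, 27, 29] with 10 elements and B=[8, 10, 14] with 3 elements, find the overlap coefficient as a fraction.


A intersect B = [10]
|A intersect B| = 1
min(|A|, |B|) = min(10, 3) = 3
Overlap = 1 / 3 = 1/3

1/3


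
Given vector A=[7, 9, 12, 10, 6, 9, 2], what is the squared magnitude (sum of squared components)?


|A|^2 = sum of squared components
A[0]^2 = 7^2 = 49
A[1]^2 = 9^2 = 81
A[2]^2 = 12^2 = 144
A[3]^2 = 10^2 = 100
A[4]^2 = 6^2 = 36
A[5]^2 = 9^2 = 81
A[6]^2 = 2^2 = 4
Sum = 49 + 81 + 144 + 100 + 36 + 81 + 4 = 495

495


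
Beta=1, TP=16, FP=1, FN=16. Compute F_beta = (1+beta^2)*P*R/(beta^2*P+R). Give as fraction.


P = TP/(TP+FP) = 16/17 = 16/17
R = TP/(TP+FN) = 16/32 = 1/2
beta^2 = 1^2 = 1
(1 + beta^2) = 2
Numerator = (1+beta^2)*P*R = 16/17
Denominator = beta^2*P + R = 16/17 + 1/2 = 49/34
F_beta = 32/49

32/49


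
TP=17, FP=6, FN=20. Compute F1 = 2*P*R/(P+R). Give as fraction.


F1 = 2 * P * R / (P + R)
P = TP/(TP+FP) = 17/23 = 17/23
R = TP/(TP+FN) = 17/37 = 17/37
2 * P * R = 2 * 17/23 * 17/37 = 578/851
P + R = 17/23 + 17/37 = 1020/851
F1 = 578/851 / 1020/851 = 17/30

17/30


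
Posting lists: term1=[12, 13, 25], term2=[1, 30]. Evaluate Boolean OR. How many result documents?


Boolean OR: find union of posting lists
term1 docs: [12, 13, 25]
term2 docs: [1, 30]
Union: [1, 12, 13, 25, 30]
|union| = 5

5


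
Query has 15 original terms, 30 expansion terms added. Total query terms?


Original terms: 15
Expansion terms: 30
Total = 15 + 30 = 45

45


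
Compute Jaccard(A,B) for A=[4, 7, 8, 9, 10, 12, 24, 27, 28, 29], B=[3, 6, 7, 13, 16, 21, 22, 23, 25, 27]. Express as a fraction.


A intersect B = [7, 27]
|A intersect B| = 2
A union B = [3, 4, 6, 7, 8, 9, 10, 12, 13, 16, 21, 22, 23, 24, 25, 27, 28, 29]
|A union B| = 18
Jaccard = 2/18 = 1/9

1/9


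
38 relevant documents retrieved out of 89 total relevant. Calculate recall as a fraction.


Recall = retrieved_relevant / total_relevant
= 38 / 89
= 38 / (38 + 51)
= 38/89

38/89


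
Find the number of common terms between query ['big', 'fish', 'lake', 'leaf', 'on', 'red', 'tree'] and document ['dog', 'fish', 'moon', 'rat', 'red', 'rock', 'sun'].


Query terms: ['big', 'fish', 'lake', 'leaf', 'on', 'red', 'tree']
Document terms: ['dog', 'fish', 'moon', 'rat', 'red', 'rock', 'sun']
Common terms: ['fish', 'red']
Overlap count = 2

2


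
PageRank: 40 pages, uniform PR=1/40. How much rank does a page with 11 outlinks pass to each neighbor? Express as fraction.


Initial PR = 1/40 = 1/40
Outlinks = 11
Contribution per link = PR / outlinks
= 1/40 / 11
= 1/440

1/440


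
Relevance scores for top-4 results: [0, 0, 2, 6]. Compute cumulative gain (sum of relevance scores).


Cumulative Gain = sum of relevance scores
Position 1: rel=0, running sum=0
Position 2: rel=0, running sum=0
Position 3: rel=2, running sum=2
Position 4: rel=6, running sum=8
CG = 8

8


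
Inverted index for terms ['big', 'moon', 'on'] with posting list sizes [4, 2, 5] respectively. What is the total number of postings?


Summing posting list sizes:
'big': 4 postings
'moon': 2 postings
'on': 5 postings
Total = 4 + 2 + 5 = 11

11


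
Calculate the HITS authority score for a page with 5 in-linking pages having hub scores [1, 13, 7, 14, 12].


Authority = sum of hub scores of in-linkers
In-link 1: hub score = 1
In-link 2: hub score = 13
In-link 3: hub score = 7
In-link 4: hub score = 14
In-link 5: hub score = 12
Authority = 1 + 13 + 7 + 14 + 12 = 47

47


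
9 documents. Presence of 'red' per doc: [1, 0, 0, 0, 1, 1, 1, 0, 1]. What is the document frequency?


Checking each document for 'red':
Doc 1: present
Doc 2: absent
Doc 3: absent
Doc 4: absent
Doc 5: present
Doc 6: present
Doc 7: present
Doc 8: absent
Doc 9: present
df = sum of presences = 1 + 0 + 0 + 0 + 1 + 1 + 1 + 0 + 1 = 5

5


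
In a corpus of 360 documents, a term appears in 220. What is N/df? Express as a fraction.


IDF ratio = N / df
= 360 / 220
= 18/11

18/11


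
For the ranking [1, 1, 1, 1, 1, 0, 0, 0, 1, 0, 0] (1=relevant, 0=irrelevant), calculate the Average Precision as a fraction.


Computing P@k for each relevant position:
Position 1: relevant, P@1 = 1/1 = 1
Position 2: relevant, P@2 = 2/2 = 1
Position 3: relevant, P@3 = 3/3 = 1
Position 4: relevant, P@4 = 4/4 = 1
Position 5: relevant, P@5 = 5/5 = 1
Position 6: not relevant
Position 7: not relevant
Position 8: not relevant
Position 9: relevant, P@9 = 6/9 = 2/3
Position 10: not relevant
Position 11: not relevant
Sum of P@k = 1 + 1 + 1 + 1 + 1 + 2/3 = 17/3
AP = 17/3 / 6 = 17/18

17/18


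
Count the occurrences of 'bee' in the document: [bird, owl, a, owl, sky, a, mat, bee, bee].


Document has 9 words
Scanning for 'bee':
Found at positions: [7, 8]
Count = 2

2


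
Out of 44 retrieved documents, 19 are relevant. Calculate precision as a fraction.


Precision = relevant_retrieved / total_retrieved
= 19 / 44
= 19 / (19 + 25)
= 19/44

19/44


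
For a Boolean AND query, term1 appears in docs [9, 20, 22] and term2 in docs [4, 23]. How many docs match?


Boolean AND: find intersection of posting lists
term1 docs: [9, 20, 22]
term2 docs: [4, 23]
Intersection: []
|intersection| = 0

0


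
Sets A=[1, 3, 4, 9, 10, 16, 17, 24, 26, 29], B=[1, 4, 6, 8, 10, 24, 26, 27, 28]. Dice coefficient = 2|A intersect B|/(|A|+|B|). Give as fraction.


A intersect B = [1, 4, 10, 24, 26]
|A intersect B| = 5
|A| = 10, |B| = 9
Dice = 2*5 / (10+9)
= 10 / 19 = 10/19

10/19


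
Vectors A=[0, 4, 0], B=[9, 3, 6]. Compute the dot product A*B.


Dot product = sum of element-wise products
A[0]*B[0] = 0*9 = 0
A[1]*B[1] = 4*3 = 12
A[2]*B[2] = 0*6 = 0
Sum = 0 + 12 + 0 = 12

12


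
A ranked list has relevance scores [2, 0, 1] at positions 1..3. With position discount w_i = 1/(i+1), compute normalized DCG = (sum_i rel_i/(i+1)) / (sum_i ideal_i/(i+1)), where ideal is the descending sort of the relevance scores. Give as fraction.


Position discount weights w_i = 1/(i+1) for i=1..3:
Weights = [1/2, 1/3, 1/4]
Actual relevance: [2, 0, 1]
DCG = 2/2 + 0/3 + 1/4 = 5/4
Ideal relevance (sorted desc): [2, 1, 0]
Ideal DCG = 2/2 + 1/3 + 0/4 = 4/3
nDCG = DCG / ideal_DCG = 5/4 / 4/3 = 15/16

15/16


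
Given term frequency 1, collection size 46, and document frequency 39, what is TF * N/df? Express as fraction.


TF * (N/df)
= 1 * (46/39)
= 1 * 46/39
= 46/39

46/39


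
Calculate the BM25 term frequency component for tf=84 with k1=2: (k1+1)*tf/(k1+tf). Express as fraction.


BM25 TF component = (k1+1)*tf / (k1+tf)
k1 = 2, tf = 84
Numerator = (2+1)*84 = 252
Denominator = 2 + 84 = 86
= 252/86 = 126/43

126/43


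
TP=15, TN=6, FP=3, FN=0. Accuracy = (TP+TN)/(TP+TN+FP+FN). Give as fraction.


Accuracy = (TP + TN) / (TP + TN + FP + FN)
TP + TN = 15 + 6 = 21
Total = 15 + 6 + 3 + 0 = 24
Accuracy = 21 / 24 = 7/8

7/8


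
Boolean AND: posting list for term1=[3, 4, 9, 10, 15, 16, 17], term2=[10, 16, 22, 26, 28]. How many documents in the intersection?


Boolean AND: find intersection of posting lists
term1 docs: [3, 4, 9, 10, 15, 16, 17]
term2 docs: [10, 16, 22, 26, 28]
Intersection: [10, 16]
|intersection| = 2

2


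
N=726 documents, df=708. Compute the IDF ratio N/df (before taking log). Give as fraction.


IDF ratio = N / df
= 726 / 708
= 121/118

121/118


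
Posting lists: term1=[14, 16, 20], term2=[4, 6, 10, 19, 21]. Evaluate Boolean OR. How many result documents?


Boolean OR: find union of posting lists
term1 docs: [14, 16, 20]
term2 docs: [4, 6, 10, 19, 21]
Union: [4, 6, 10, 14, 16, 19, 20, 21]
|union| = 8

8


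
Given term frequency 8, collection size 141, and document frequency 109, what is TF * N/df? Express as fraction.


TF * (N/df)
= 8 * (141/109)
= 8 * 141/109
= 1128/109

1128/109


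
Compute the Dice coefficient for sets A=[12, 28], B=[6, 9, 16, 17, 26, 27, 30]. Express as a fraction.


A intersect B = []
|A intersect B| = 0
|A| = 2, |B| = 7
Dice = 2*0 / (2+7)
= 0 / 9 = 0

0


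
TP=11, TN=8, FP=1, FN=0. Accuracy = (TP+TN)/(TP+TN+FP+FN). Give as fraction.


Accuracy = (TP + TN) / (TP + TN + FP + FN)
TP + TN = 11 + 8 = 19
Total = 11 + 8 + 1 + 0 = 20
Accuracy = 19 / 20 = 19/20

19/20


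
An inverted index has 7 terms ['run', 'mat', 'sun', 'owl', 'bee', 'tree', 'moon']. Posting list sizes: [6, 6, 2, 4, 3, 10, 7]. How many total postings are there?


Summing posting list sizes:
'run': 6 postings
'mat': 6 postings
'sun': 2 postings
'owl': 4 postings
'bee': 3 postings
'tree': 10 postings
'moon': 7 postings
Total = 6 + 6 + 2 + 4 + 3 + 10 + 7 = 38

38


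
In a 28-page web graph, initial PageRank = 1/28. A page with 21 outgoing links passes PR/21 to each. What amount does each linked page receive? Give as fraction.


Initial PR = 1/28 = 1/28
Outlinks = 21
Contribution per link = PR / outlinks
= 1/28 / 21
= 1/588

1/588


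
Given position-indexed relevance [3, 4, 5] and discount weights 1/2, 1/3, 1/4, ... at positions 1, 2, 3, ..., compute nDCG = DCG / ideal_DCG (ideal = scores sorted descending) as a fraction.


Position discount weights w_i = 1/(i+1) for i=1..3:
Weights = [1/2, 1/3, 1/4]
Actual relevance: [3, 4, 5]
DCG = 3/2 + 4/3 + 5/4 = 49/12
Ideal relevance (sorted desc): [5, 4, 3]
Ideal DCG = 5/2 + 4/3 + 3/4 = 55/12
nDCG = DCG / ideal_DCG = 49/12 / 55/12 = 49/55

49/55


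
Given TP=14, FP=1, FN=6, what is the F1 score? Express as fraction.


F1 = 2 * P * R / (P + R)
P = TP/(TP+FP) = 14/15 = 14/15
R = TP/(TP+FN) = 14/20 = 7/10
2 * P * R = 2 * 14/15 * 7/10 = 98/75
P + R = 14/15 + 7/10 = 49/30
F1 = 98/75 / 49/30 = 4/5

4/5


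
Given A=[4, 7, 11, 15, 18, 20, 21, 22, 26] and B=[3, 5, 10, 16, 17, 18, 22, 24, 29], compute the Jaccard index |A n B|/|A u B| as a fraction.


A intersect B = [18, 22]
|A intersect B| = 2
A union B = [3, 4, 5, 7, 10, 11, 15, 16, 17, 18, 20, 21, 22, 24, 26, 29]
|A union B| = 16
Jaccard = 2/16 = 1/8

1/8


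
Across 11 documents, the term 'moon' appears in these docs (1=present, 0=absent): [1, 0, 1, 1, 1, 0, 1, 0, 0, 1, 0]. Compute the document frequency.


Checking each document for 'moon':
Doc 1: present
Doc 2: absent
Doc 3: present
Doc 4: present
Doc 5: present
Doc 6: absent
Doc 7: present
Doc 8: absent
Doc 9: absent
Doc 10: present
Doc 11: absent
df = sum of presences = 1 + 0 + 1 + 1 + 1 + 0 + 1 + 0 + 0 + 1 + 0 = 6

6


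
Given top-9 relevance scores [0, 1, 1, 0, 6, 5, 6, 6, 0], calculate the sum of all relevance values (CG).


Cumulative Gain = sum of relevance scores
Position 1: rel=0, running sum=0
Position 2: rel=1, running sum=1
Position 3: rel=1, running sum=2
Position 4: rel=0, running sum=2
Position 5: rel=6, running sum=8
Position 6: rel=5, running sum=13
Position 7: rel=6, running sum=19
Position 8: rel=6, running sum=25
Position 9: rel=0, running sum=25
CG = 25

25


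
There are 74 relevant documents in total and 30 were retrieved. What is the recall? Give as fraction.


Recall = retrieved_relevant / total_relevant
= 30 / 74
= 30 / (30 + 44)
= 15/37

15/37


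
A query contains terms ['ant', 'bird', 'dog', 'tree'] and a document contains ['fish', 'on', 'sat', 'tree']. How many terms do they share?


Query terms: ['ant', 'bird', 'dog', 'tree']
Document terms: ['fish', 'on', 'sat', 'tree']
Common terms: ['tree']
Overlap count = 1

1


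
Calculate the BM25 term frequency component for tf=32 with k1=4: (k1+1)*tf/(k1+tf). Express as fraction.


BM25 TF component = (k1+1)*tf / (k1+tf)
k1 = 4, tf = 32
Numerator = (4+1)*32 = 160
Denominator = 4 + 32 = 36
= 160/36 = 40/9

40/9


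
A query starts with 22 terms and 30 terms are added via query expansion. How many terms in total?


Original terms: 22
Expansion terms: 30
Total = 22 + 30 = 52

52


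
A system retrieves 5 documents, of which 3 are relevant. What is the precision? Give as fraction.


Precision = relevant_retrieved / total_retrieved
= 3 / 5
= 3 / (3 + 2)
= 3/5

3/5


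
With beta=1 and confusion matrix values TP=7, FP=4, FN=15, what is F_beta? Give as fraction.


P = TP/(TP+FP) = 7/11 = 7/11
R = TP/(TP+FN) = 7/22 = 7/22
beta^2 = 1^2 = 1
(1 + beta^2) = 2
Numerator = (1+beta^2)*P*R = 49/121
Denominator = beta^2*P + R = 7/11 + 7/22 = 21/22
F_beta = 14/33

14/33


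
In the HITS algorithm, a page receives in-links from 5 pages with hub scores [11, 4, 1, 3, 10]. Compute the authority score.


Authority = sum of hub scores of in-linkers
In-link 1: hub score = 11
In-link 2: hub score = 4
In-link 3: hub score = 1
In-link 4: hub score = 3
In-link 5: hub score = 10
Authority = 11 + 4 + 1 + 3 + 10 = 29

29


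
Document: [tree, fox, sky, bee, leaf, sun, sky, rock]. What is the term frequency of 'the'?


Document has 8 words
Scanning for 'the':
Term not found in document
Count = 0

0


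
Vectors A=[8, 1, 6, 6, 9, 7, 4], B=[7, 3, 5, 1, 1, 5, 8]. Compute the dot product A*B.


Dot product = sum of element-wise products
A[0]*B[0] = 8*7 = 56
A[1]*B[1] = 1*3 = 3
A[2]*B[2] = 6*5 = 30
A[3]*B[3] = 6*1 = 6
A[4]*B[4] = 9*1 = 9
A[5]*B[5] = 7*5 = 35
A[6]*B[6] = 4*8 = 32
Sum = 56 + 3 + 30 + 6 + 9 + 35 + 32 = 171

171


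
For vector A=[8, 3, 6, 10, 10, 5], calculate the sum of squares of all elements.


|A|^2 = sum of squared components
A[0]^2 = 8^2 = 64
A[1]^2 = 3^2 = 9
A[2]^2 = 6^2 = 36
A[3]^2 = 10^2 = 100
A[4]^2 = 10^2 = 100
A[5]^2 = 5^2 = 25
Sum = 64 + 9 + 36 + 100 + 100 + 25 = 334

334


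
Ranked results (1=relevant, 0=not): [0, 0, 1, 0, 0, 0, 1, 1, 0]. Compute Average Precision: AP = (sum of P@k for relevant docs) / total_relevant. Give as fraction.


Computing P@k for each relevant position:
Position 1: not relevant
Position 2: not relevant
Position 3: relevant, P@3 = 1/3 = 1/3
Position 4: not relevant
Position 5: not relevant
Position 6: not relevant
Position 7: relevant, P@7 = 2/7 = 2/7
Position 8: relevant, P@8 = 3/8 = 3/8
Position 9: not relevant
Sum of P@k = 1/3 + 2/7 + 3/8 = 167/168
AP = 167/168 / 3 = 167/504

167/504


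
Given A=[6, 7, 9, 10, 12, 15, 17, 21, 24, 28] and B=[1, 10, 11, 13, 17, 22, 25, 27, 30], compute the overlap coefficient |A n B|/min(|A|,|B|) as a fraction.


A intersect B = [10, 17]
|A intersect B| = 2
min(|A|, |B|) = min(10, 9) = 9
Overlap = 2 / 9 = 2/9

2/9


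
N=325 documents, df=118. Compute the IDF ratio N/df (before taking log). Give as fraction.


IDF ratio = N / df
= 325 / 118
= 325/118

325/118


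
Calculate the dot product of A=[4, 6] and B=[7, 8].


Dot product = sum of element-wise products
A[0]*B[0] = 4*7 = 28
A[1]*B[1] = 6*8 = 48
Sum = 28 + 48 = 76

76


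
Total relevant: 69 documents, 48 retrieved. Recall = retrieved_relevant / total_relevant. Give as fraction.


Recall = retrieved_relevant / total_relevant
= 48 / 69
= 48 / (48 + 21)
= 16/23

16/23


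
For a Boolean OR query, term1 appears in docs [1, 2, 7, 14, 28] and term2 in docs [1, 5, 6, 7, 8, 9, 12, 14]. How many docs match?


Boolean OR: find union of posting lists
term1 docs: [1, 2, 7, 14, 28]
term2 docs: [1, 5, 6, 7, 8, 9, 12, 14]
Union: [1, 2, 5, 6, 7, 8, 9, 12, 14, 28]
|union| = 10

10


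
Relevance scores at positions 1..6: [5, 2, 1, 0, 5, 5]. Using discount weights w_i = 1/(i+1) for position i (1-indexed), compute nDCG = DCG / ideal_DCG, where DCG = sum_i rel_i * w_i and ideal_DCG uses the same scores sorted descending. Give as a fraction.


Position discount weights w_i = 1/(i+1) for i=1..6:
Weights = [1/2, 1/3, 1/4, 1/5, 1/6, 1/7]
Actual relevance: [5, 2, 1, 0, 5, 5]
DCG = 5/2 + 2/3 + 1/4 + 0/5 + 5/6 + 5/7 = 139/28
Ideal relevance (sorted desc): [5, 5, 5, 2, 1, 0]
Ideal DCG = 5/2 + 5/3 + 5/4 + 2/5 + 1/6 + 0/7 = 359/60
nDCG = DCG / ideal_DCG = 139/28 / 359/60 = 2085/2513

2085/2513


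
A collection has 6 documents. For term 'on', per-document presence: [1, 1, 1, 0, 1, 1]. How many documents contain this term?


Checking each document for 'on':
Doc 1: present
Doc 2: present
Doc 3: present
Doc 4: absent
Doc 5: present
Doc 6: present
df = sum of presences = 1 + 1 + 1 + 0 + 1 + 1 = 5

5


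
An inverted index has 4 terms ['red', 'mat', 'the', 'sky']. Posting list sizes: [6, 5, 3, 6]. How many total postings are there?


Summing posting list sizes:
'red': 6 postings
'mat': 5 postings
'the': 3 postings
'sky': 6 postings
Total = 6 + 5 + 3 + 6 = 20

20


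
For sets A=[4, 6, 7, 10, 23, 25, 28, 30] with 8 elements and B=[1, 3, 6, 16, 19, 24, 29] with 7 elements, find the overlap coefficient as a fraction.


A intersect B = [6]
|A intersect B| = 1
min(|A|, |B|) = min(8, 7) = 7
Overlap = 1 / 7 = 1/7

1/7


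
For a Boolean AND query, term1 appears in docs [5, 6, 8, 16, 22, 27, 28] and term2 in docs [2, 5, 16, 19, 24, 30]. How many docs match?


Boolean AND: find intersection of posting lists
term1 docs: [5, 6, 8, 16, 22, 27, 28]
term2 docs: [2, 5, 16, 19, 24, 30]
Intersection: [5, 16]
|intersection| = 2

2


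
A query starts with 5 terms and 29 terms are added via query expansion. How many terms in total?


Original terms: 5
Expansion terms: 29
Total = 5 + 29 = 34

34


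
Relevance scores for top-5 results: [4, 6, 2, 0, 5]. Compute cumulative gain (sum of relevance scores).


Cumulative Gain = sum of relevance scores
Position 1: rel=4, running sum=4
Position 2: rel=6, running sum=10
Position 3: rel=2, running sum=12
Position 4: rel=0, running sum=12
Position 5: rel=5, running sum=17
CG = 17

17


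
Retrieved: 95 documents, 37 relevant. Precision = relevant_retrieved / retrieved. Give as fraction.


Precision = relevant_retrieved / total_retrieved
= 37 / 95
= 37 / (37 + 58)
= 37/95

37/95


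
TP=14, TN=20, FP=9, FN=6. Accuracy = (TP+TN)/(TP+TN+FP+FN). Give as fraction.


Accuracy = (TP + TN) / (TP + TN + FP + FN)
TP + TN = 14 + 20 = 34
Total = 14 + 20 + 9 + 6 = 49
Accuracy = 34 / 49 = 34/49

34/49


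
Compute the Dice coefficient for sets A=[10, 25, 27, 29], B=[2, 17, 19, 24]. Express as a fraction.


A intersect B = []
|A intersect B| = 0
|A| = 4, |B| = 4
Dice = 2*0 / (4+4)
= 0 / 8 = 0

0


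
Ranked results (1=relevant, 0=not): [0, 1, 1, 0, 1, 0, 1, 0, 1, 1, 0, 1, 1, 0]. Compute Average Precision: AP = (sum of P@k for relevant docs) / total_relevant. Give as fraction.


Computing P@k for each relevant position:
Position 1: not relevant
Position 2: relevant, P@2 = 1/2 = 1/2
Position 3: relevant, P@3 = 2/3 = 2/3
Position 4: not relevant
Position 5: relevant, P@5 = 3/5 = 3/5
Position 6: not relevant
Position 7: relevant, P@7 = 4/7 = 4/7
Position 8: not relevant
Position 9: relevant, P@9 = 5/9 = 5/9
Position 10: relevant, P@10 = 6/10 = 3/5
Position 11: not relevant
Position 12: relevant, P@12 = 7/12 = 7/12
Position 13: relevant, P@13 = 8/13 = 8/13
Position 14: not relevant
Sum of P@k = 1/2 + 2/3 + 3/5 + 4/7 + 5/9 + 3/5 + 7/12 + 8/13 = 76861/16380
AP = 76861/16380 / 8 = 76861/131040

76861/131040


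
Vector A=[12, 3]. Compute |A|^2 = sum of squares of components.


|A|^2 = sum of squared components
A[0]^2 = 12^2 = 144
A[1]^2 = 3^2 = 9
Sum = 144 + 9 = 153

153


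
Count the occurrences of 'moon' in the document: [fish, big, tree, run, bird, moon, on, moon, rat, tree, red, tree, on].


Document has 13 words
Scanning for 'moon':
Found at positions: [5, 7]
Count = 2

2


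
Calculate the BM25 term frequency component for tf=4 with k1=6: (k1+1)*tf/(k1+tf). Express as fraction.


BM25 TF component = (k1+1)*tf / (k1+tf)
k1 = 6, tf = 4
Numerator = (6+1)*4 = 28
Denominator = 6 + 4 = 10
= 28/10 = 14/5

14/5


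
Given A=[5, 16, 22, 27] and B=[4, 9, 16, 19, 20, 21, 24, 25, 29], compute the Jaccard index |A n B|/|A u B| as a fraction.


A intersect B = [16]
|A intersect B| = 1
A union B = [4, 5, 9, 16, 19, 20, 21, 22, 24, 25, 27, 29]
|A union B| = 12
Jaccard = 1/12 = 1/12

1/12


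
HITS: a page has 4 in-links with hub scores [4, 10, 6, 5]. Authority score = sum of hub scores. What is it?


Authority = sum of hub scores of in-linkers
In-link 1: hub score = 4
In-link 2: hub score = 10
In-link 3: hub score = 6
In-link 4: hub score = 5
Authority = 4 + 10 + 6 + 5 = 25

25


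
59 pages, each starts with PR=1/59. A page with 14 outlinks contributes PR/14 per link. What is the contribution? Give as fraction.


Initial PR = 1/59 = 1/59
Outlinks = 14
Contribution per link = PR / outlinks
= 1/59 / 14
= 1/826

1/826


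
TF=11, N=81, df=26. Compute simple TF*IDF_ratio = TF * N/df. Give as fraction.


TF * (N/df)
= 11 * (81/26)
= 11 * 81/26
= 891/26

891/26


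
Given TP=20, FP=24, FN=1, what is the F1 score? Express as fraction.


F1 = 2 * P * R / (P + R)
P = TP/(TP+FP) = 20/44 = 5/11
R = TP/(TP+FN) = 20/21 = 20/21
2 * P * R = 2 * 5/11 * 20/21 = 200/231
P + R = 5/11 + 20/21 = 325/231
F1 = 200/231 / 325/231 = 8/13

8/13


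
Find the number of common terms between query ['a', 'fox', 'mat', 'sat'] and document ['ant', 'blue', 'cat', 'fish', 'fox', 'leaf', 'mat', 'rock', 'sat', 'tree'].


Query terms: ['a', 'fox', 'mat', 'sat']
Document terms: ['ant', 'blue', 'cat', 'fish', 'fox', 'leaf', 'mat', 'rock', 'sat', 'tree']
Common terms: ['fox', 'mat', 'sat']
Overlap count = 3

3


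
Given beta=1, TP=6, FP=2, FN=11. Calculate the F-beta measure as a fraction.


P = TP/(TP+FP) = 6/8 = 3/4
R = TP/(TP+FN) = 6/17 = 6/17
beta^2 = 1^2 = 1
(1 + beta^2) = 2
Numerator = (1+beta^2)*P*R = 9/17
Denominator = beta^2*P + R = 3/4 + 6/17 = 75/68
F_beta = 12/25

12/25


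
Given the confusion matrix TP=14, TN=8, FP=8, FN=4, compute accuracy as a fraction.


Accuracy = (TP + TN) / (TP + TN + FP + FN)
TP + TN = 14 + 8 = 22
Total = 14 + 8 + 8 + 4 = 34
Accuracy = 22 / 34 = 11/17

11/17


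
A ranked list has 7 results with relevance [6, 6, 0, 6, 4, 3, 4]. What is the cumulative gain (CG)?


Cumulative Gain = sum of relevance scores
Position 1: rel=6, running sum=6
Position 2: rel=6, running sum=12
Position 3: rel=0, running sum=12
Position 4: rel=6, running sum=18
Position 5: rel=4, running sum=22
Position 6: rel=3, running sum=25
Position 7: rel=4, running sum=29
CG = 29

29


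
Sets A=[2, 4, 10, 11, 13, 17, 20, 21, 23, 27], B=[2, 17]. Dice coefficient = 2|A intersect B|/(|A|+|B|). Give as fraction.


A intersect B = [2, 17]
|A intersect B| = 2
|A| = 10, |B| = 2
Dice = 2*2 / (10+2)
= 4 / 12 = 1/3

1/3


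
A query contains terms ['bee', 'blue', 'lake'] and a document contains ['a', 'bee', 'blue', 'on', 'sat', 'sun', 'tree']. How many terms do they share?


Query terms: ['bee', 'blue', 'lake']
Document terms: ['a', 'bee', 'blue', 'on', 'sat', 'sun', 'tree']
Common terms: ['bee', 'blue']
Overlap count = 2

2


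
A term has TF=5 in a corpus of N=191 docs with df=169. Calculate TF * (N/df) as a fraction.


TF * (N/df)
= 5 * (191/169)
= 5 * 191/169
= 955/169

955/169


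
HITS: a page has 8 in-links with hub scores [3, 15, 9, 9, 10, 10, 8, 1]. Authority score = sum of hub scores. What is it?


Authority = sum of hub scores of in-linkers
In-link 1: hub score = 3
In-link 2: hub score = 15
In-link 3: hub score = 9
In-link 4: hub score = 9
In-link 5: hub score = 10
In-link 6: hub score = 10
In-link 7: hub score = 8
In-link 8: hub score = 1
Authority = 3 + 15 + 9 + 9 + 10 + 10 + 8 + 1 = 65

65


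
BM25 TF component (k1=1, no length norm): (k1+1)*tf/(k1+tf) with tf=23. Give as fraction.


BM25 TF component = (k1+1)*tf / (k1+tf)
k1 = 1, tf = 23
Numerator = (1+1)*23 = 46
Denominator = 1 + 23 = 24
= 46/24 = 23/12

23/12


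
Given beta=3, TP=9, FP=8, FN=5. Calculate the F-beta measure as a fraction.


P = TP/(TP+FP) = 9/17 = 9/17
R = TP/(TP+FN) = 9/14 = 9/14
beta^2 = 3^2 = 9
(1 + beta^2) = 10
Numerator = (1+beta^2)*P*R = 405/119
Denominator = beta^2*P + R = 81/17 + 9/14 = 1287/238
F_beta = 90/143

90/143


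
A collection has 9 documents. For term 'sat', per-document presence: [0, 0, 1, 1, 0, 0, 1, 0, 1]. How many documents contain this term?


Checking each document for 'sat':
Doc 1: absent
Doc 2: absent
Doc 3: present
Doc 4: present
Doc 5: absent
Doc 6: absent
Doc 7: present
Doc 8: absent
Doc 9: present
df = sum of presences = 0 + 0 + 1 + 1 + 0 + 0 + 1 + 0 + 1 = 4

4


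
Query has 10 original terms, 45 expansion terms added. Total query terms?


Original terms: 10
Expansion terms: 45
Total = 10 + 45 = 55

55


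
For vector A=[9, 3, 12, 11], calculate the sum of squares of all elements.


|A|^2 = sum of squared components
A[0]^2 = 9^2 = 81
A[1]^2 = 3^2 = 9
A[2]^2 = 12^2 = 144
A[3]^2 = 11^2 = 121
Sum = 81 + 9 + 144 + 121 = 355

355


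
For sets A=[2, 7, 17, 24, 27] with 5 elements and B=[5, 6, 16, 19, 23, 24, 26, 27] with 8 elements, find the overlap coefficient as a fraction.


A intersect B = [24, 27]
|A intersect B| = 2
min(|A|, |B|) = min(5, 8) = 5
Overlap = 2 / 5 = 2/5

2/5


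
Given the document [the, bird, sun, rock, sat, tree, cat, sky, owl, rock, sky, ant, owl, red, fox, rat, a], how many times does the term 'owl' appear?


Document has 17 words
Scanning for 'owl':
Found at positions: [8, 12]
Count = 2

2


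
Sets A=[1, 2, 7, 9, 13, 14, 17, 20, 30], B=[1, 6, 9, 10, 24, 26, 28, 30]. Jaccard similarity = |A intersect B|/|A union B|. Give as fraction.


A intersect B = [1, 9, 30]
|A intersect B| = 3
A union B = [1, 2, 6, 7, 9, 10, 13, 14, 17, 20, 24, 26, 28, 30]
|A union B| = 14
Jaccard = 3/14 = 3/14

3/14


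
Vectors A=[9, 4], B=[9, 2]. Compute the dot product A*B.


Dot product = sum of element-wise products
A[0]*B[0] = 9*9 = 81
A[1]*B[1] = 4*2 = 8
Sum = 81 + 8 = 89

89


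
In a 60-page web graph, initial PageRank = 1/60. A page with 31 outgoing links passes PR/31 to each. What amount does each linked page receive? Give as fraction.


Initial PR = 1/60 = 1/60
Outlinks = 31
Contribution per link = PR / outlinks
= 1/60 / 31
= 1/1860

1/1860


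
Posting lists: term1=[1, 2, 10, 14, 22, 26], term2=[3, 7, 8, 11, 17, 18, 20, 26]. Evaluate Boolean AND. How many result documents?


Boolean AND: find intersection of posting lists
term1 docs: [1, 2, 10, 14, 22, 26]
term2 docs: [3, 7, 8, 11, 17, 18, 20, 26]
Intersection: [26]
|intersection| = 1

1


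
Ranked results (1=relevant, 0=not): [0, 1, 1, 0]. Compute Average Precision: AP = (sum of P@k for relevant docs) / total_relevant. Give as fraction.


Computing P@k for each relevant position:
Position 1: not relevant
Position 2: relevant, P@2 = 1/2 = 1/2
Position 3: relevant, P@3 = 2/3 = 2/3
Position 4: not relevant
Sum of P@k = 1/2 + 2/3 = 7/6
AP = 7/6 / 2 = 7/12

7/12


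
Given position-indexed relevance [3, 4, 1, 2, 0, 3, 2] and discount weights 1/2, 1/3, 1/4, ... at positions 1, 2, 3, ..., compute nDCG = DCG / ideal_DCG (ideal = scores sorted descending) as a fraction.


Position discount weights w_i = 1/(i+1) for i=1..7:
Weights = [1/2, 1/3, 1/4, 1/5, 1/6, 1/7, 1/8]
Actual relevance: [3, 4, 1, 2, 0, 3, 2]
DCG = 3/2 + 4/3 + 1/4 + 2/5 + 0/6 + 3/7 + 2/8 = 437/105
Ideal relevance (sorted desc): [4, 3, 3, 2, 2, 1, 0]
Ideal DCG = 4/2 + 3/3 + 3/4 + 2/5 + 2/6 + 1/7 + 0/8 = 1943/420
nDCG = DCG / ideal_DCG = 437/105 / 1943/420 = 1748/1943

1748/1943


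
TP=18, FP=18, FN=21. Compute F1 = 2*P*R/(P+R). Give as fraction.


F1 = 2 * P * R / (P + R)
P = TP/(TP+FP) = 18/36 = 1/2
R = TP/(TP+FN) = 18/39 = 6/13
2 * P * R = 2 * 1/2 * 6/13 = 6/13
P + R = 1/2 + 6/13 = 25/26
F1 = 6/13 / 25/26 = 12/25

12/25


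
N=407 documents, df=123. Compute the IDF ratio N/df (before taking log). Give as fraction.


IDF ratio = N / df
= 407 / 123
= 407/123

407/123


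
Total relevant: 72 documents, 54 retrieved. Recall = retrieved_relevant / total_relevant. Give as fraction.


Recall = retrieved_relevant / total_relevant
= 54 / 72
= 54 / (54 + 18)
= 3/4

3/4


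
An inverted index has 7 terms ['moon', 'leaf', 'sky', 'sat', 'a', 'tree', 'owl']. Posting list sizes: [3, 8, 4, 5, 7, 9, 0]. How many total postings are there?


Summing posting list sizes:
'moon': 3 postings
'leaf': 8 postings
'sky': 4 postings
'sat': 5 postings
'a': 7 postings
'tree': 9 postings
'owl': 0 postings
Total = 3 + 8 + 4 + 5 + 7 + 9 + 0 = 36

36


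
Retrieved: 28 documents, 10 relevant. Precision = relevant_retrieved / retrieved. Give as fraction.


Precision = relevant_retrieved / total_retrieved
= 10 / 28
= 10 / (10 + 18)
= 5/14

5/14


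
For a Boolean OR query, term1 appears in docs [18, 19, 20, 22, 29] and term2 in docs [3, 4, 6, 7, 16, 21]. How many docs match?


Boolean OR: find union of posting lists
term1 docs: [18, 19, 20, 22, 29]
term2 docs: [3, 4, 6, 7, 16, 21]
Union: [3, 4, 6, 7, 16, 18, 19, 20, 21, 22, 29]
|union| = 11

11


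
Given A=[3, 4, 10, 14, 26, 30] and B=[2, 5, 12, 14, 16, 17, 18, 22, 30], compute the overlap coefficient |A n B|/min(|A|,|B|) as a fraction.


A intersect B = [14, 30]
|A intersect B| = 2
min(|A|, |B|) = min(6, 9) = 6
Overlap = 2 / 6 = 1/3

1/3


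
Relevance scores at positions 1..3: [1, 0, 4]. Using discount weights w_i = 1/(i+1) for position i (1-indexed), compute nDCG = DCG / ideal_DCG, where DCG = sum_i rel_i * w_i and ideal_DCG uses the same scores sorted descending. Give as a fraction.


Position discount weights w_i = 1/(i+1) for i=1..3:
Weights = [1/2, 1/3, 1/4]
Actual relevance: [1, 0, 4]
DCG = 1/2 + 0/3 + 4/4 = 3/2
Ideal relevance (sorted desc): [4, 1, 0]
Ideal DCG = 4/2 + 1/3 + 0/4 = 7/3
nDCG = DCG / ideal_DCG = 3/2 / 7/3 = 9/14

9/14


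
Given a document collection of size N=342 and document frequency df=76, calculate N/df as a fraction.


IDF ratio = N / df
= 342 / 76
= 9/2

9/2


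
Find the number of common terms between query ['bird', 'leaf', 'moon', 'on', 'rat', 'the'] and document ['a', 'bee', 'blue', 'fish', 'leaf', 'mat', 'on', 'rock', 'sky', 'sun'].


Query terms: ['bird', 'leaf', 'moon', 'on', 'rat', 'the']
Document terms: ['a', 'bee', 'blue', 'fish', 'leaf', 'mat', 'on', 'rock', 'sky', 'sun']
Common terms: ['leaf', 'on']
Overlap count = 2

2


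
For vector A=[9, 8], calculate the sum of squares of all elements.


|A|^2 = sum of squared components
A[0]^2 = 9^2 = 81
A[1]^2 = 8^2 = 64
Sum = 81 + 64 = 145

145


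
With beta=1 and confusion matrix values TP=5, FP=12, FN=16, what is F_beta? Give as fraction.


P = TP/(TP+FP) = 5/17 = 5/17
R = TP/(TP+FN) = 5/21 = 5/21
beta^2 = 1^2 = 1
(1 + beta^2) = 2
Numerator = (1+beta^2)*P*R = 50/357
Denominator = beta^2*P + R = 5/17 + 5/21 = 190/357
F_beta = 5/19

5/19


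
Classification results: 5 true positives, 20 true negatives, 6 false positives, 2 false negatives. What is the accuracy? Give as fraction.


Accuracy = (TP + TN) / (TP + TN + FP + FN)
TP + TN = 5 + 20 = 25
Total = 5 + 20 + 6 + 2 = 33
Accuracy = 25 / 33 = 25/33

25/33


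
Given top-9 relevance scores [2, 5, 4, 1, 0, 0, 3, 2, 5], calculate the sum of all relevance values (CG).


Cumulative Gain = sum of relevance scores
Position 1: rel=2, running sum=2
Position 2: rel=5, running sum=7
Position 3: rel=4, running sum=11
Position 4: rel=1, running sum=12
Position 5: rel=0, running sum=12
Position 6: rel=0, running sum=12
Position 7: rel=3, running sum=15
Position 8: rel=2, running sum=17
Position 9: rel=5, running sum=22
CG = 22

22


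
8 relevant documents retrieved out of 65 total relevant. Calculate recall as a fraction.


Recall = retrieved_relevant / total_relevant
= 8 / 65
= 8 / (8 + 57)
= 8/65

8/65


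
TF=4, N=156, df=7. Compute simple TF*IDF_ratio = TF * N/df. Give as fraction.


TF * (N/df)
= 4 * (156/7)
= 4 * 156/7
= 624/7

624/7


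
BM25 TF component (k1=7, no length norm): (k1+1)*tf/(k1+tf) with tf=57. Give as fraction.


BM25 TF component = (k1+1)*tf / (k1+tf)
k1 = 7, tf = 57
Numerator = (7+1)*57 = 456
Denominator = 7 + 57 = 64
= 456/64 = 57/8

57/8
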